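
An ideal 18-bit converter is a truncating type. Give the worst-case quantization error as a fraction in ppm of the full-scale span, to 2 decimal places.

Truncating → worst-case error = 1 LSB = V_FS/2^18, so 1e+06/262144 = 3.8147 ppm of full scale.

3.81 ppm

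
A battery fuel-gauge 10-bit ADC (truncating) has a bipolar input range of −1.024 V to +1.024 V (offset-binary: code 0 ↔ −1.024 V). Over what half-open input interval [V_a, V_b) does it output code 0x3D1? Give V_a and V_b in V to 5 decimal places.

[0.93000 V, 0.93200 V)

LSB = 2.048/2^10 = 2.000 mV.
Code 0x3D1 = 977 decimal.
V_a = V_low + 977·LSB = 0.93 V; V_b = V_low + 978·LSB = 0.932 V.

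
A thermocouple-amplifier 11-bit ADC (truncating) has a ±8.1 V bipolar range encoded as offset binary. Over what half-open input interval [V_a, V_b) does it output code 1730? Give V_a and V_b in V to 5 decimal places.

LSB = 16.2/2^11 = 7.910 mV.
V_a = V_low + 1730·LSB = 5.58457 V; V_b = V_low + 1731·LSB = 5.59248 V.

[5.58457 V, 5.59248 V)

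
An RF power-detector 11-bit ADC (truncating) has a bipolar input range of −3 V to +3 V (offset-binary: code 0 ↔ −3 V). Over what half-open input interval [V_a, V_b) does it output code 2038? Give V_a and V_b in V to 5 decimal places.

LSB = 6/2^11 = 2.930 mV.
V_a = V_low + 2038·LSB = 2.9707 V; V_b = V_low + 2039·LSB = 2.97363 V.

[2.97070 V, 2.97363 V)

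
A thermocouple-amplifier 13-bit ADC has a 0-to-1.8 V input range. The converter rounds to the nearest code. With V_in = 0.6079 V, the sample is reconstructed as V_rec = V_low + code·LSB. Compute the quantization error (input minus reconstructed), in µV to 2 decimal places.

-83.40 µV

LSB = 1.8/2^13 = 219.73 µV.
(V_in − V_low)/LSB = (0.6079 − 0)/0.000219727 = 2766.6204 → code 2767 (round).
Code 2767 maps back to 0 + 2767×0.000219727 V = 0.6079834 V.
V_in − V_rec = -8.33984e-05 V = -83.40 µV.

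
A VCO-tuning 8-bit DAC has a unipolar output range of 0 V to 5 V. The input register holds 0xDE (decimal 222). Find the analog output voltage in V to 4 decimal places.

LSB = 5 V / 2^8 = 19.531 mV.
Code 0xDE = 222 decimal.
V_out = 0 + 222 × 0.0195312 V = 4.33594 V.

4.3359 V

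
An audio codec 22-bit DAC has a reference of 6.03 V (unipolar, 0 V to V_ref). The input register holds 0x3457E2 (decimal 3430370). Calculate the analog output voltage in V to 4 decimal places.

LSB = 6.03 V / 2^22 = 1.44 µV.
Code 0x3457E2 = 3430370 decimal.
V_out = 0 + 3430370 × 1.43766e-06 V = 4.93172 V.

4.9317 V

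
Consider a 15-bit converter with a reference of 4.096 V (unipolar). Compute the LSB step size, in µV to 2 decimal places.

125.00 µV

Full-scale span = 4.096 V.
LSB = 4.096 / 2^15 = 4.096 / 32768 = 0.000125 V = 125.00 µV.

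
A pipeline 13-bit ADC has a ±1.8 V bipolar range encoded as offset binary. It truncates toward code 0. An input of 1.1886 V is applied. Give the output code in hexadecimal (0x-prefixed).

LSB = 3.6 V / 8192 = 439.45 µV.
(1.1886 − (−1.8)) / 0.000439453 = 6800.725 LSBs.
Floor → code 6800.
In hexadecimal (0x-prefixed): 0x1A90.

code 0x1A90 (decimal 6800)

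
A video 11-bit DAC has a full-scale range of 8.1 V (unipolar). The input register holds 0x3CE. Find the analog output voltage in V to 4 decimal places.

LSB = 8.1 V / 2^11 = 3.955 mV.
Code 0x3CE = 974 decimal.
V_out = 0 + 974 × 0.00395508 V = 3.85225 V.

3.8522 V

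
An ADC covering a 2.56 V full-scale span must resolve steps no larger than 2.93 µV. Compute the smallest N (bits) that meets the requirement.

Number of steps required ≥ 2.56 V / 2.93 µV = 873720.14.
Need 2^N ≥ 873720.14; 2^19 = 524288, 2^20 = 1048576.
Minimum N = 20.

20 bits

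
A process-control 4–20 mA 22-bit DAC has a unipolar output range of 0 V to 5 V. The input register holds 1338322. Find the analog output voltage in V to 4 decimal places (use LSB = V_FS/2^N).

LSB = 5 V / 2^22 = 1.19 µV.
V_out = 0 + 1338322 × 1.19209e-06 V = 1.5954 V.

1.5954 V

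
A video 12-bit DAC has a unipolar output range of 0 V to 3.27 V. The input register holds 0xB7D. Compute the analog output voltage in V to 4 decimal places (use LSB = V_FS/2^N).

LSB = 3.27 V / 2^12 = 0.798 mV.
Code 0xB7D = 2941 decimal.
V_out = 0 + 2941 × 0.00079834 V = 2.34792 V.

2.3479 V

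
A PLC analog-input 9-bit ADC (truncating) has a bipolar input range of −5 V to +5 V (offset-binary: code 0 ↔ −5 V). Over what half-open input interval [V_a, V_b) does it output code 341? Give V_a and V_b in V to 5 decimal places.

[1.66016 V, 1.67969 V)

LSB = 10/2^9 = 19.531 mV.
V_a = V_low + 341·LSB = 1.66016 V; V_b = V_low + 342·LSB = 1.67969 V.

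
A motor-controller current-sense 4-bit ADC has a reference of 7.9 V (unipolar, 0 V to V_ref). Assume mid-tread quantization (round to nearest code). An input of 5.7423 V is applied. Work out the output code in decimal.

code 12

With 16 levels over 7.9 V, one step is 493.750 mV.
Input sits at 11.630 steps above V_low.
Round → code 12.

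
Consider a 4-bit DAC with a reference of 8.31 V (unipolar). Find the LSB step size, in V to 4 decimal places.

Full-scale span = 8.31 V.
LSB = 8.31 / 2^4 = 8.31 / 16 = 0.519375 V = 0.5194 V.

0.5194 V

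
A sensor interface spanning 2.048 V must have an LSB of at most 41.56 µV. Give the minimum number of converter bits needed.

Number of steps required ≥ 2.048 V / 41.56 µV = 49278.15.
Need 2^N ≥ 49278.15; 2^15 = 32768, 2^16 = 65536.
Minimum N = 16.

16 bits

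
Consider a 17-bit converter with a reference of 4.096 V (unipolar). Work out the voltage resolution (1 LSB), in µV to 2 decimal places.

Full-scale span = 4.096 V.
LSB = 4.096 / 2^17 = 4.096 / 131072 = 3.125e-05 V = 31.25 µV.

31.25 µV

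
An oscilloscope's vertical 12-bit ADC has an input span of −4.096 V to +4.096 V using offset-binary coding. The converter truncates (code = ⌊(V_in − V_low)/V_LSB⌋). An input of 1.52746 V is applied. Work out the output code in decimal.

With 4096 levels over 8.192 V, one step is 2.000 mV.
(1.52746 − (−4.096)) / 0.002 = 2811.730 LSBs.
Floor → code 2811.

code 2811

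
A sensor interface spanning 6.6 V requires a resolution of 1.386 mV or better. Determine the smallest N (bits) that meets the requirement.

Number of steps required ≥ 6.6 V / 1.386 mV = 4761.90.
Need 2^N ≥ 4761.90; 2^12 = 4096, 2^13 = 8192.
Minimum N = 13.

13 bits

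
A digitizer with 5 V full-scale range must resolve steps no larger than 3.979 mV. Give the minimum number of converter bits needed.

11 bits

Number of steps required ≥ 5 V / 3.979 mV = 1256.60.
Need 2^N ≥ 1256.60; 2^10 = 1024, 2^11 = 2048.
Minimum N = 11.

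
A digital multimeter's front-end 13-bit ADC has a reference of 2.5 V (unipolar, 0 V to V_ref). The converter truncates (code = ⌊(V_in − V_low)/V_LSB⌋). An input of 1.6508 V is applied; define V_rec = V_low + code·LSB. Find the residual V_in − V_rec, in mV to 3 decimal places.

LSB = 2.5/2^13 = 305.18 µV.
(1.6508 − 0)/0.000305176 = 5409.3414; ⌊·⌋ gives code 5409.
Reconstructed: 1.6506958 V.
Difference: 0.000104199 V → 0.104 mV.

0.104 mV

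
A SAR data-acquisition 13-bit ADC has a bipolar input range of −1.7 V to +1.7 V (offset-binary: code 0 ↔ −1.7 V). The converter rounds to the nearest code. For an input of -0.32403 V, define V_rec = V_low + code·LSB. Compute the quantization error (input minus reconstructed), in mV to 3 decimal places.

LSB = 3.4/2^13 = 415.04 µV.
(-0.32403 − (−1.7))/0.000415039 = 3315.2783; round gives code 3315.
Code 3315 maps back to (−1.7) + 3315×0.000415039 V = -0.32414551 V.
Difference: 0.000115508 V → 0.116 mV.

0.116 mV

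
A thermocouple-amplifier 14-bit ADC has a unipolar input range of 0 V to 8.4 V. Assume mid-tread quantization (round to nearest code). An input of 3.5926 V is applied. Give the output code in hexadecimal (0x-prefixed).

code 0x1B5F (decimal 7007)

LSB = 8.4 V / 16384 = 0.513 mV.
(V_in − V_low)/LSB = (3.5926 − 0) / 0.000512695 = 7007.281.
round(7007.281) = 7007.
In hexadecimal (0x-prefixed): 0x1B5F.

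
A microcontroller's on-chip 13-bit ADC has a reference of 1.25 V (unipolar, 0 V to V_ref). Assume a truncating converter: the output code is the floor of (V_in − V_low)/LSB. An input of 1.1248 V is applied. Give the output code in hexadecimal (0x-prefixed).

With 8192 levels over 1.25 V, one step is 152.59 µV.
(1.1248 − 0) / 0.000152588 = 7371.489 LSBs.
⌊·⌋(7371.489) = 7371.
In hexadecimal (0x-prefixed): 0x1CCB.

code 0x1CCB (decimal 7371)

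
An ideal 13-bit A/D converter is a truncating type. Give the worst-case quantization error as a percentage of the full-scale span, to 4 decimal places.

Truncating → worst-case error = 1 LSB = V_FS/2^13, so 100/8192 = 0.012207 % of full scale.

0.0122 %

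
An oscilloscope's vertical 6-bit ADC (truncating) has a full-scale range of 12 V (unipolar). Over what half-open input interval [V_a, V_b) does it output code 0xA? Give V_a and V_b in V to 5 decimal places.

[1.87500 V, 2.06250 V)

LSB = 12/2^6 = 187.500 mV.
Code 0xA = 10 decimal.
V_a = V_low + 10·LSB = 1.875 V; V_b = V_low + 11·LSB = 2.0625 V.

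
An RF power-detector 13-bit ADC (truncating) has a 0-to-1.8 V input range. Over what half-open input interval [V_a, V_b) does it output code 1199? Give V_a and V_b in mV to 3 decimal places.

[263.452 mV, 263.672 mV)

LSB = 1.8/2^13 = 219.73 µV.
V_a = V_low + 1199·LSB = 0.263452 V; V_b = V_low + 1200·LSB = 0.263672 V.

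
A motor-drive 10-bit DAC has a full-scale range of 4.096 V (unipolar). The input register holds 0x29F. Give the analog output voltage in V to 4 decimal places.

LSB = 4.096 V / 2^10 = 4.000 mV.
Code 0x29F = 671 decimal.
V_out = 0 + 671 × 0.004 V = 2.684 V.

2.6840 V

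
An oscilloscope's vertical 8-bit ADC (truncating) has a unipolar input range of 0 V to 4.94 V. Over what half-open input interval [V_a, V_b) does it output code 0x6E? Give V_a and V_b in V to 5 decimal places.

LSB = 4.94/2^8 = 19.297 mV.
Code 0x6E = 110 decimal.
V_a = V_low + 110·LSB = 2.12266 V; V_b = V_low + 111·LSB = 2.14195 V.

[2.12266 V, 2.14195 V)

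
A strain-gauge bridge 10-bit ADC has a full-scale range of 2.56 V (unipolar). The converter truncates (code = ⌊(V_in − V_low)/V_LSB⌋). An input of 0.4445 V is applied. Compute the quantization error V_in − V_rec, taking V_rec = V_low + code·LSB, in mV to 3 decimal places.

One LSB is 2.56 V / 1024 = 2.500 mV.
Scaled input = 177.8000 LSBs, so code = 177.
Reconstructed: 0.4425 V.
Error = 0.4445 − 0.4425 = 0.002 V = 2.000 mV.

2.000 mV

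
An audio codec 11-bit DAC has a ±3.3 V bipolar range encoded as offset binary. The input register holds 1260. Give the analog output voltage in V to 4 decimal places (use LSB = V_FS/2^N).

0.7605 V

LSB = 6.6 V / 2^11 = 3.223 mV.
V_out = (−3.3) + 1260 × 0.00322266 V = 0.760547 V.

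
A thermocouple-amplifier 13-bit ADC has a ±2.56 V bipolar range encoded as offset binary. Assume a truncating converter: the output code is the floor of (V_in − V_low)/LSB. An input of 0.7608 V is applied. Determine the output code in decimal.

Full-scale span = 5.12 V; LSB = 5.12/2^13 = 0.625 mV.
Input sits at 5313.280 steps above V_low.
⌊·⌋(5313.280) = 5313.

code 5313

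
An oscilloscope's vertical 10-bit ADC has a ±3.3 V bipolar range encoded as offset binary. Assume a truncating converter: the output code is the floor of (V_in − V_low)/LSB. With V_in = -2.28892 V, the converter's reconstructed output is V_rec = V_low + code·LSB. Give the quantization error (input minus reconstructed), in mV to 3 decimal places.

5.611 mV

One LSB is 6.6 V / 1024 = 6.445 mV.
(V_in − V_low)/LSB = (-2.28892 − (−3.3))/0.00644531 = 156.8706 → code 156 (floor).
Code 156 maps back to (−3.3) + 156×0.00644531 V = -2.2945312 V.
Difference: 0.00561125 V → 5.611 mV.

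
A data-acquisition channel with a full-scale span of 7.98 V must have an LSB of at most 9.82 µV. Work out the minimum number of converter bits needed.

Number of steps required ≥ 7.98 V / 9.82 µV = 812627.29.
Need 2^N ≥ 812627.29; 2^19 = 524288, 2^20 = 1048576.
Minimum N = 20.

20 bits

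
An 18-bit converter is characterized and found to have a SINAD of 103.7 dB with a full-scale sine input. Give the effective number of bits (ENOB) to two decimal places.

ENOB = (SINAD − 1.76) / 6.02 = (103.7 − 1.76)/6.02 = 16.934.

16.93 bits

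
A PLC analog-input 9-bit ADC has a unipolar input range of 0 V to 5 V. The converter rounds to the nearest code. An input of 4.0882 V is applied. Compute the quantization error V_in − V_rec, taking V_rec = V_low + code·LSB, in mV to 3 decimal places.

-3.597 mV

One LSB is 5 V / 512 = 9.766 mV.
Scaled input = 418.6317 LSBs, so code = 419.
Code 419 maps back to 0 + 419×0.00976562 V = 4.0917969 V.
Difference: -0.00359687 V → -3.597 mV.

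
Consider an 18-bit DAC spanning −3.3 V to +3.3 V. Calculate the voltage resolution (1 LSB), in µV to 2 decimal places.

25.18 µV

Full-scale span = 6.6 V.
LSB = 6.6 / 2^18 = 6.6 / 262144 = 2.5177e-05 V = 25.18 µV.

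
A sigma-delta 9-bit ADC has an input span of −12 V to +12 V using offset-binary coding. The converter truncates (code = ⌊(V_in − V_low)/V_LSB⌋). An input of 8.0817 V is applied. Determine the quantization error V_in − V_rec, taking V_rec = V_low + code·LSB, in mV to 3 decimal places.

19.200 mV

One LSB is 24 V / 512 = 46.875 mV.
(8.0817 − (−12))/0.046875 = 428.4096; ⌊·⌋ gives code 428.
V_rec = (−12) + 428·0.046875 = 8.0625 V.
Error = 8.0817 − 8.0625 = 0.0192 V = 19.200 mV.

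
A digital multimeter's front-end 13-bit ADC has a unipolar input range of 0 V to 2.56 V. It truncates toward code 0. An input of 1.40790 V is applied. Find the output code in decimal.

Full-scale span = 2.56 V; LSB = 2.56/2^13 = 312.50 µV.
(V_in − V_low)/LSB = (1.40790 − 0) / 0.0003125 = 4505.280.
⌊·⌋(4505.280) = 4505.

code 4505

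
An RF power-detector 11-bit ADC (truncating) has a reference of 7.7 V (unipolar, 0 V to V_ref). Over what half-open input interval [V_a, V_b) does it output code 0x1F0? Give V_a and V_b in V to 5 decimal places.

[1.86484 V, 1.86860 V)

LSB = 7.7/2^11 = 3.760 mV.
Code 0x1F0 = 496 decimal.
V_a = V_low + 496·LSB = 1.86484 V; V_b = V_low + 497·LSB = 1.8686 V.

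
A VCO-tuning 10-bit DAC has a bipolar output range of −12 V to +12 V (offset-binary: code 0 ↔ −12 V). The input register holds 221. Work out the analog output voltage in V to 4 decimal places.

-6.8203 V

LSB = 24 V / 2^10 = 23.438 mV.
V_out = (−12) + 221 × 0.0234375 V = -6.82031 V.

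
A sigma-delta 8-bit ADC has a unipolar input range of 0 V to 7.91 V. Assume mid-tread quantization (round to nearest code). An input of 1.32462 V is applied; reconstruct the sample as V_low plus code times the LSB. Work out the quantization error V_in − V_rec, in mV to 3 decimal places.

-4.013 mV

LSB = 7.91/2^8 = 30.898 mV.
(V_in − V_low)/LSB = (1.32462 − 0)/0.0308984 = 42.8701 → code 43 (round).
Reconstructed: 1.3286328 V.
V_in − V_rec = -0.00401281 V = -4.013 mV.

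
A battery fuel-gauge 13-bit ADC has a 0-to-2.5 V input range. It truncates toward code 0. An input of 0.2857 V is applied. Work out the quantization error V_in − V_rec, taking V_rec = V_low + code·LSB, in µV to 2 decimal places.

55.47 µV

LSB = 2.5/2^13 = 305.18 µV.
(0.2857 − 0)/0.000305176 = 936.1818; ⌊·⌋ gives code 936.
Reconstructed: 0.28564453 V.
Error = 0.2857 − 0.28564453 = 5.54688e-05 V = 55.47 µV.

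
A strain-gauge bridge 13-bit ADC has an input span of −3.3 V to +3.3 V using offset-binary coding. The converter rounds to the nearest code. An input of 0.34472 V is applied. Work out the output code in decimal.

code 4524

With 8192 levels over 6.6 V, one step is 0.806 mV.
Input sits at 4523.871 steps above V_low.
round(4523.871) = 4524.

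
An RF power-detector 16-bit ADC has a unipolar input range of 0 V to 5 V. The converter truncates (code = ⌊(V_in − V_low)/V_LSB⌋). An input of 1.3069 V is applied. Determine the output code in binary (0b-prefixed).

code 0b100001011101001 (decimal 17129)

With 65536 levels over 5 V, one step is 76.29 µV.
Input sits at 17129.800 steps above V_low.
Floor → code 17129.
In binary (0b-prefixed): 0b100001011101001.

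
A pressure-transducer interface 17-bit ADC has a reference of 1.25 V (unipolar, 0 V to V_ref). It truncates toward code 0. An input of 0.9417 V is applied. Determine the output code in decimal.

code 98744

With 131072 levels over 1.25 V, one step is 9.54 µV.
(V_in − V_low)/LSB = (0.9417 − 0) / 9.53674e-06 = 98744.402.
⌊·⌋(98744.402) = 98744.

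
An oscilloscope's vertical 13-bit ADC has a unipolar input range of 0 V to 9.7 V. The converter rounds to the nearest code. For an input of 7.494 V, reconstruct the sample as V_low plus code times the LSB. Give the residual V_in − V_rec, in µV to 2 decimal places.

-55.18 µV

Step size: 9.7 V ÷ 2^13 = 1.184 mV.
Scaled input = 6328.9534 LSBs, so code = 6329.
Reconstructed: 7.4940552 V.
V_in − V_rec = -5.51758e-05 V = -55.18 µV.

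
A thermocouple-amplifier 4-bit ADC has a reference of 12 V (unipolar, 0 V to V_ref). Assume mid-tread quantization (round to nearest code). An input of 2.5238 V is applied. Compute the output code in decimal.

code 3

With 16 levels over 12 V, one step is 0.7500 V.
Input sits at 3.365 steps above V_low.
Round → code 3.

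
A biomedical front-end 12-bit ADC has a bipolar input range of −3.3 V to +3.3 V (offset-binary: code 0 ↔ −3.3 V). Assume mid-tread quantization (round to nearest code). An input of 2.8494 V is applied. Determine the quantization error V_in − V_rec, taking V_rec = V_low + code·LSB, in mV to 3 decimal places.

0.572 mV

Step size: 6.6 V ÷ 2^12 = 1.611 mV.
(2.8494 − (−3.3))/0.00161133 = 3816.3549; round gives code 3816.
Code 3816 maps back to (−3.3) + 3816×0.00161133 V = 2.8488281 V.
V_in − V_rec = 0.000571875 V = 0.572 mV.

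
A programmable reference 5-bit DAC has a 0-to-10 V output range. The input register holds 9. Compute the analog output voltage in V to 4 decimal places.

LSB = 10 V / 2^5 = 312.500 mV.
V_out = 0 + 9 × 0.3125 V = 2.8125 V.

2.8125 V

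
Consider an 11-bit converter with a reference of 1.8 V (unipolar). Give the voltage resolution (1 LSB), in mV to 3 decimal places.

0.879 mV

Full-scale span = 1.8 V.
LSB = 1.8 / 2^11 = 1.8 / 2048 = 0.000878906 V = 0.879 mV.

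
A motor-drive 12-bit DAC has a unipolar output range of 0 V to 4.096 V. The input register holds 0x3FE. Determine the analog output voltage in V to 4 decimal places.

1.0220 V

LSB = 4.096 V / 2^12 = 1.000 mV.
Code 0x3FE = 1022 decimal.
V_out = 0 + 1022 × 0.001 V = 1.022 V.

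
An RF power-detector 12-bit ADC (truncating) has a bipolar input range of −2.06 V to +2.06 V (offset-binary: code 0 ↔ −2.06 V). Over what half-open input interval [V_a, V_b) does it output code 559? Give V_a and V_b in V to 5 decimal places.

[-1.49772 V, -1.49672 V)

LSB = 4.12/2^12 = 1.006 mV.
V_a = V_low + 559·LSB = -1.49772 V; V_b = V_low + 560·LSB = -1.49672 V.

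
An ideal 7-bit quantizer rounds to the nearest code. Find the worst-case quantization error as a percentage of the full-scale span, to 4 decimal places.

Rounding → worst-case error = ½ LSB = V_FS/2^8, so 100/256 = 0.390625 % of full scale.

0.3906 %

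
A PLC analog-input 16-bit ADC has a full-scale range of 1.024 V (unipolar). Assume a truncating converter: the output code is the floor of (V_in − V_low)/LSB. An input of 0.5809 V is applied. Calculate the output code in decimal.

With 65536 levels over 1.024 V, one step is 15.62 µV.
(0.5809 − 0) / 1.5625e-05 = 37177.600 LSBs.
⌊·⌋(37177.600) = 37177.

code 37177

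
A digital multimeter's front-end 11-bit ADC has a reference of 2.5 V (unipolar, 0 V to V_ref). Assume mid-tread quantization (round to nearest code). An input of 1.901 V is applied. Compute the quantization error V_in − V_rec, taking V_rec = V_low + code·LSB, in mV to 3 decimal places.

0.365 mV

Step size: 2.5 V ÷ 2^11 = 1.221 mV.
(V_in − V_low)/LSB = (1.901 − 0)/0.0012207 = 1557.2992 → code 1557 (round).
Reconstructed: 1.9006348 V.
Difference: 0.000365234 V → 0.365 mV.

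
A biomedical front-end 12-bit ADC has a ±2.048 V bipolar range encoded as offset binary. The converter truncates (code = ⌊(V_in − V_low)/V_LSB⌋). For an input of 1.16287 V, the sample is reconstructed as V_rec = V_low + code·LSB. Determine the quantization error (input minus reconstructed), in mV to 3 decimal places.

One LSB is 4.096 V / 4096 = 1.000 mV.
(1.16287 − (−2.048))/0.001 = 3210.8700; ⌊·⌋ gives code 3210.
Code 3210 maps back to (−2.048) + 3210×0.001 V = 1.162 V.
Difference: 0.00087 V → 0.870 mV.

0.870 mV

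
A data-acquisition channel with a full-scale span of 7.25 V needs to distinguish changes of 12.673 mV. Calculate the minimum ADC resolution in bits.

10 bits

Number of steps required ≥ 7.25 V / 12.673 mV = 572.08.
Need 2^N ≥ 572.08; 2^9 = 512, 2^10 = 1024.
Minimum N = 10.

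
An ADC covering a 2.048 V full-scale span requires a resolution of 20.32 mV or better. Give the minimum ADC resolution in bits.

Number of steps required ≥ 2.048 V / 20.32 mV = 100.79.
Need 2^N ≥ 100.79; 2^6 = 64, 2^7 = 128.
Minimum N = 7.

7 bits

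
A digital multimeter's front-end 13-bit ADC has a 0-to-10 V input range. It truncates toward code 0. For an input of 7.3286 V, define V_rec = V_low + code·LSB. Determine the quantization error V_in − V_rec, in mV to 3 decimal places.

0.719 mV

One LSB is 10 V / 8192 = 1.221 mV.
(V_in − V_low)/LSB = (7.3286 − 0)/0.0012207 = 6003.5891 → code 6003 (floor).
V_rec = 0 + 6003·0.0012207 = 7.3278809 V.
Error = 7.3286 − 7.3278809 = 0.000719141 V = 0.719 mV.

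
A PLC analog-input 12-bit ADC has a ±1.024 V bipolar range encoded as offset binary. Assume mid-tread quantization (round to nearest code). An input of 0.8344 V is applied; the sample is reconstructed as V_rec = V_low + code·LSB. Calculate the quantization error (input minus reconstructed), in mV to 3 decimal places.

LSB = 2.048/2^12 = 0.500 mV.
(V_in − V_low)/LSB = (0.8344 − (−1.024))/0.0005 = 3716.8000 → code 3717 (round).
Code 3717 maps back to (−1.024) + 3717×0.0005 V = 0.8345 V.
Error = 0.8344 − 0.8345 = -0.0001 V = -0.100 mV.

-0.100 mV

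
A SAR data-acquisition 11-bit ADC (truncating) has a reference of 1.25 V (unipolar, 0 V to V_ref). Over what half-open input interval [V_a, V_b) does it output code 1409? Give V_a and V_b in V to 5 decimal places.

LSB = 1.25/2^11 = 0.610 mV.
V_a = V_low + 1409·LSB = 0.859985 V; V_b = V_low + 1410·LSB = 0.860596 V.

[0.85999 V, 0.86060 V)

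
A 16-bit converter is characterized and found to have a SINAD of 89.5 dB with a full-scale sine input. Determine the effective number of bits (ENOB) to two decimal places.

14.57 bits

ENOB = (SINAD − 1.76) / 6.02 = (89.5 − 1.76)/6.02 = 14.575.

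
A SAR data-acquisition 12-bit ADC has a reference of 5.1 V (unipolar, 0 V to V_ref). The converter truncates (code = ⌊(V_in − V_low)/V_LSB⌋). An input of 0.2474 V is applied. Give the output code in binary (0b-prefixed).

With 4096 levels over 5.1 V, one step is 1.245 mV.
(0.2474 − 0) / 0.00124512 = 198.696 LSBs.
⌊·⌋(198.696) = 198.
In binary (0b-prefixed): 0b11000110.

code 0b11000110 (decimal 198)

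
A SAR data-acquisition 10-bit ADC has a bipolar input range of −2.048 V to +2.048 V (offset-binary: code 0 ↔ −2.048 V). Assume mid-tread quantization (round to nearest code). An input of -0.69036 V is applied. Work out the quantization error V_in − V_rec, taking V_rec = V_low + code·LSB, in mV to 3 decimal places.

1.640 mV

Step size: 4.096 V ÷ 2^10 = 4.000 mV.
(V_in − V_low)/LSB = (-0.69036 − (−2.048))/0.004 = 339.4100 → code 339 (round).
Code 339 maps back to (−2.048) + 339×0.004 V = -0.692 V.
Error = -0.69036 − (−0.692) = 0.00164 V = 1.640 mV.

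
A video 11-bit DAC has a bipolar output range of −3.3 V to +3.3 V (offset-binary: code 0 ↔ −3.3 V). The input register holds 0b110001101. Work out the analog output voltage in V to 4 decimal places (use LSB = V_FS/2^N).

LSB = 6.6 V / 2^11 = 3.223 mV.
Code 0b110001101 = 397 decimal.
V_out = (−3.3) + 397 × 0.00322266 V = -2.02061 V.

-2.0206 V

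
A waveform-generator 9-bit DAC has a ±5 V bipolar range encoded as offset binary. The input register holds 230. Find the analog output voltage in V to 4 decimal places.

LSB = 10 V / 2^9 = 19.531 mV.
V_out = (−5) + 230 × 0.0195312 V = -0.507812 V.

-0.5078 V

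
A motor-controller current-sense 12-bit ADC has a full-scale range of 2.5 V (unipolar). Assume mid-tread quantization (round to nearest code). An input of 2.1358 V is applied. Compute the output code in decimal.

Full-scale span = 2.5 V; LSB = 2.5/2^12 = 0.610 mV.
(V_in − V_low)/LSB = (2.1358 − 0) / 0.000610352 = 3499.295.
So the output code is 3499.

code 3499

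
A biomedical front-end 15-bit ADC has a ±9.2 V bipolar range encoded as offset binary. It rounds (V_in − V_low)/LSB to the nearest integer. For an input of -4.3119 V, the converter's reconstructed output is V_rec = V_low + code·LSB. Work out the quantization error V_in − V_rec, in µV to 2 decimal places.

38.48 µV

LSB = 18.4/2^15 = 0.562 mV.
Scaled input = 8705.0685 LSBs, so code = 8705.
Reconstructed: -4.3119385 V.
Difference: 3.84766e-05 V → 38.48 µV.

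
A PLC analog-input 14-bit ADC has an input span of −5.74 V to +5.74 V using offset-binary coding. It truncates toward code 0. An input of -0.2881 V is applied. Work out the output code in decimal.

code 7780

LSB = 11.48 V / 16384 = 0.701 mV.
(-0.2881 − (−5.74)) / 0.000700684 = 7780.830 LSBs.
So the output code is 7780.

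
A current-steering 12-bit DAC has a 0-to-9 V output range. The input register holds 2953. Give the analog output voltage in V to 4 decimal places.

6.4885 V

LSB = 9 V / 2^12 = 2.197 mV.
V_out = 0 + 2953 × 0.00219727 V = 6.48853 V.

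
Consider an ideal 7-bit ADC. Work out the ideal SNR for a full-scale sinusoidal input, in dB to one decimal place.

43.9 dB

SNR ≈ 6.02·N + 1.76 dB = 6.02·7 + 1.76 = 43.90 dB.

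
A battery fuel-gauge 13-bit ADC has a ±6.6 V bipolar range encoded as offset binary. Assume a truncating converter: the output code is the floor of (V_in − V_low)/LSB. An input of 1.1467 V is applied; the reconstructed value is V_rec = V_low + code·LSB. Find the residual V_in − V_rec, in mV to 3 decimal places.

One LSB is 13.2 V / 8192 = 1.611 mV.
Scaled input = 4807.6490 LSBs, so code = 4807.
V_rec = (−6.6) + 4807·0.00161133 = 1.1456543 V.
Difference: 0.0010457 V → 1.046 mV.

1.046 mV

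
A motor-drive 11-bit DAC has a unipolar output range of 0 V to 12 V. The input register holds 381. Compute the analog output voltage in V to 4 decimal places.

LSB = 12 V / 2^11 = 5.859 mV.
V_out = 0 + 381 × 0.00585938 V = 2.23242 V.

2.2324 V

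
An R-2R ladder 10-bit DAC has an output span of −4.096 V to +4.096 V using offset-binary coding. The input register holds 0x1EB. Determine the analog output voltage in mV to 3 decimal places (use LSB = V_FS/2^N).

-168.000 mV

LSB = 8.192 V / 2^10 = 8.000 mV.
Code 0x1EB = 491 decimal.
V_out = (−4.096) + 491 × 0.008 V = -0.168 V.
= -168.000 mV.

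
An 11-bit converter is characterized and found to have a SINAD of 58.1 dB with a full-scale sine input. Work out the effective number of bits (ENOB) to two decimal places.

9.36 bits

ENOB = (SINAD − 1.76) / 6.02 = (58.1 − 1.76)/6.02 = 9.359.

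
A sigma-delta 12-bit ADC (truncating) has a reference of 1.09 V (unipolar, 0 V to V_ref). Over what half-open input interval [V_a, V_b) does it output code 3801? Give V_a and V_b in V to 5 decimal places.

[1.01150 V, 1.01176 V)

LSB = 1.09/2^12 = 266.11 µV.
V_a = V_low + 3801·LSB = 1.0115 V; V_b = V_low + 3802·LSB = 1.01176 V.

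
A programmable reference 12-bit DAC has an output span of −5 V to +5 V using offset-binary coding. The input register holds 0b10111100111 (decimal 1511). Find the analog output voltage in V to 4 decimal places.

LSB = 10 V / 2^12 = 2.441 mV.
Code 0b10111100111 = 1511 decimal.
V_out = (−5) + 1511 × 0.00244141 V = -1.31104 V.

-1.3110 V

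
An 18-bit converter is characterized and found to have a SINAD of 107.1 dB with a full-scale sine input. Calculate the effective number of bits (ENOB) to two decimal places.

17.50 bits

ENOB = (SINAD − 1.76) / 6.02 = (107.1 − 1.76)/6.02 = 17.498.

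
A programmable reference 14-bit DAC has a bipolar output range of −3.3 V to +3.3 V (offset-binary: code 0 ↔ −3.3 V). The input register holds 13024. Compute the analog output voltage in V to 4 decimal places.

1.9465 V

LSB = 6.6 V / 2^14 = 402.83 µV.
V_out = (−3.3) + 13024 × 0.000402832 V = 1.94648 V.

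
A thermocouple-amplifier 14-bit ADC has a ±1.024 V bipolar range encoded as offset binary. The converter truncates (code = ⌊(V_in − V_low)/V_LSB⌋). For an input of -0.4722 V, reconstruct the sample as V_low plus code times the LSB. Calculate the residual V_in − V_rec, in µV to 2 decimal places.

Step size: 2.048 V ÷ 2^14 = 125.00 µV.
Scaled input = 4414.4000 LSBs, so code = 4414.
Code 4414 maps back to (−1.024) + 4414×0.000125 V = -0.47225 V.
V_in − V_rec = 5e-05 V = 50.00 µV.

50.00 µV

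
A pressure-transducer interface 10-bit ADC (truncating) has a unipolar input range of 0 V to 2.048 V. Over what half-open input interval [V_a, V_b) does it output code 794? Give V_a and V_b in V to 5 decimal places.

[1.58800 V, 1.59000 V)

LSB = 2.048/2^10 = 2.000 mV.
V_a = V_low + 794·LSB = 1.588 V; V_b = V_low + 795·LSB = 1.59 V.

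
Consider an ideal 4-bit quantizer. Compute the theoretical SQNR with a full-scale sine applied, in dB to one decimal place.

25.8 dB

SNR ≈ 6.02·N + 1.76 dB = 6.02·4 + 1.76 = 25.84 dB.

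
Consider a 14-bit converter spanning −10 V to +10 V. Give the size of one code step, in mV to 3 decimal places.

1.221 mV

Full-scale span = 20 V.
LSB = 20 / 2^14 = 20 / 16384 = 0.0012207 V = 1.221 mV.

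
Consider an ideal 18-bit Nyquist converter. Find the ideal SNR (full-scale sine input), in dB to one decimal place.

SNR ≈ 6.02·N + 1.76 dB = 6.02·18 + 1.76 = 110.12 dB.

110.1 dB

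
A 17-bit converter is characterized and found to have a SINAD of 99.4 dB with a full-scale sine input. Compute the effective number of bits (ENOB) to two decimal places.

16.22 bits

ENOB = (SINAD − 1.76) / 6.02 = (99.4 − 1.76)/6.02 = 16.219.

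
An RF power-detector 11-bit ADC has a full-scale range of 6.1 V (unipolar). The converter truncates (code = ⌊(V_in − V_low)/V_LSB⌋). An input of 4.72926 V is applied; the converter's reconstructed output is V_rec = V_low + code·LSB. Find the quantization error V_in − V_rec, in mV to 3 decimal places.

One LSB is 6.1 V / 2048 = 2.979 mV.
(4.72926 − 0)/0.00297852 = 1587.7909; ⌊·⌋ gives code 1587.
Reconstructed: 4.7269043 V.
Error = 4.72926 − 4.7269043 = 0.0023557 V = 2.356 mV.

2.356 mV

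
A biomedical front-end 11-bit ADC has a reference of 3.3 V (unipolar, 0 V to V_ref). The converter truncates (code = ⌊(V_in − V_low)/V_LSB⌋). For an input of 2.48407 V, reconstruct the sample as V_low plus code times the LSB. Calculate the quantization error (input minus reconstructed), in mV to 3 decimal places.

One LSB is 3.3 V / 2048 = 1.611 mV.
(V_in − V_low)/LSB = (2.48407 − 0)/0.00161133 = 1541.6289 → code 1541 (floor).
Reconstructed: 2.4830566 V.
Difference: 0.00101336 V → 1.013 mV.

1.013 mV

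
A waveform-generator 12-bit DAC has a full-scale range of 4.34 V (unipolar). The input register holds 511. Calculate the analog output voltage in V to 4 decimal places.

0.5414 V

LSB = 4.34 V / 2^12 = 1.060 mV.
V_out = 0 + 511 × 0.00105957 V = 0.54144 V.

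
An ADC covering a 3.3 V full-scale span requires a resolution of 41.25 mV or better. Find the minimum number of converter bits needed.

Number of steps required ≥ 3.3 V / 41.25 mV = 80.00.
Need 2^N ≥ 80.00; 2^6 = 64, 2^7 = 128.
Minimum N = 7.

7 bits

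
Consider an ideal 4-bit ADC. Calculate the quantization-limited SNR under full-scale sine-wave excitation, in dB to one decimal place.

25.8 dB

SNR ≈ 6.02·N + 1.76 dB = 6.02·4 + 1.76 = 25.84 dB.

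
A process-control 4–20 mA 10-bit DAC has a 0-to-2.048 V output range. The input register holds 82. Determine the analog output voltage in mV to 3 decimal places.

164.000 mV

LSB = 2.048 V / 2^10 = 2.000 mV.
V_out = 0 + 82 × 0.002 V = 0.164 V.
= 164.000 mV.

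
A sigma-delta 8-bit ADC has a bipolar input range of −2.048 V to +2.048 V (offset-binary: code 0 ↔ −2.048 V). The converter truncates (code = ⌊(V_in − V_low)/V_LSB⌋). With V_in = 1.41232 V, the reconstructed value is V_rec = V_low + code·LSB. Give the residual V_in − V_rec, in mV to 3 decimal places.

4.320 mV

LSB = 4.096/2^8 = 16.000 mV.
(1.41232 − (−2.048))/0.016 = 216.2700; ⌊·⌋ gives code 216.
V_rec = (−2.048) + 216·0.016 = 1.408 V.
Difference: 0.00432 V → 4.320 mV.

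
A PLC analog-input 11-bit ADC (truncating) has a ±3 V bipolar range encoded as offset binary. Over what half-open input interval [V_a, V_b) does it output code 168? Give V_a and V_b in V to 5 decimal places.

LSB = 6/2^11 = 2.930 mV.
V_a = V_low + 168·LSB = -2.50781 V; V_b = V_low + 169·LSB = -2.50488 V.

[-2.50781 V, -2.50488 V)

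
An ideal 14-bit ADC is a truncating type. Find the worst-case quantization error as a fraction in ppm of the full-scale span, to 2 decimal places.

Truncating → worst-case error = 1 LSB = V_FS/2^14, so 1e+06/16384 = 61.0352 ppm of full scale.

61.04 ppm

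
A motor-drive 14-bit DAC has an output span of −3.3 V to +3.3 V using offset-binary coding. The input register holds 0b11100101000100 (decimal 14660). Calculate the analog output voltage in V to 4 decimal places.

LSB = 6.6 V / 2^14 = 402.83 µV.
Code 0b11100101000100 = 14660 decimal.
V_out = (−3.3) + 14660 × 0.000402832 V = 2.60552 V.

2.6055 V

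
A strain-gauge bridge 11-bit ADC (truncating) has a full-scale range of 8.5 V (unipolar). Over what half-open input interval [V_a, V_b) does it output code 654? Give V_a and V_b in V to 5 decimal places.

[2.71436 V, 2.71851 V)

LSB = 8.5/2^11 = 4.150 mV.
V_a = V_low + 654·LSB = 2.71436 V; V_b = V_low + 655·LSB = 2.71851 V.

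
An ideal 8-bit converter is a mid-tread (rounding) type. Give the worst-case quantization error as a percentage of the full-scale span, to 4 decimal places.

0.1953 %

Rounding → worst-case error = ½ LSB = V_FS/2^9, so 100/512 = 0.195312 % of full scale.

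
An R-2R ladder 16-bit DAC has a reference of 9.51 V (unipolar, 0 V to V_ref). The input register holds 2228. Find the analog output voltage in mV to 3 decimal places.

323.307 mV

LSB = 9.51 V / 2^16 = 145.11 µV.
V_out = 0 + 2228 × 0.000145111 V = 0.323307 V.
= 323.307 mV.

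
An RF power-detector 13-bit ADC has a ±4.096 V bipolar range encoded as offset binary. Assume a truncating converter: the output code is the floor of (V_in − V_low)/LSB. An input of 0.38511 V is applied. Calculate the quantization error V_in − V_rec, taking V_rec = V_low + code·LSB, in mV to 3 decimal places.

0.110 mV

One LSB is 8.192 V / 8192 = 1.000 mV.
Scaled input = 4481.1100 LSBs, so code = 4481.
Code 4481 maps back to (−4.096) + 4481×0.001 V = 0.385 V.
V_in − V_rec = 0.00011 V = 0.110 mV.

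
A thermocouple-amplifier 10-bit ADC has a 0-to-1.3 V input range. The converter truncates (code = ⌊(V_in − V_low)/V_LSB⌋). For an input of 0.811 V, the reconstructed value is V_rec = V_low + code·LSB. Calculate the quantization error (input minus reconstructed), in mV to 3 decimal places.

Step size: 1.3 V ÷ 2^10 = 1.270 mV.
(V_in − V_low)/LSB = (0.811 − 0)/0.00126953 = 638.8185 → code 638 (floor).
Reconstructed: 0.80996094 V.
V_in − V_rec = 0.00103906 V = 1.039 mV.

1.039 mV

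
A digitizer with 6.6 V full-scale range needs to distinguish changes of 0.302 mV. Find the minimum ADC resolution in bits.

Number of steps required ≥ 6.6 V / 0.302 mV = 21854.30.
Need 2^N ≥ 21854.30; 2^14 = 16384, 2^15 = 32768.
Minimum N = 15.

15 bits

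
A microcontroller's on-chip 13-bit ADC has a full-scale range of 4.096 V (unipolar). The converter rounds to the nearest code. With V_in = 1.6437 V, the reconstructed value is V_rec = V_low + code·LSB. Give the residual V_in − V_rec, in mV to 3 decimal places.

0.200 mV

Step size: 4.096 V ÷ 2^13 = 0.500 mV.
(1.6437 − 0)/0.0005 = 3287.4000; round gives code 3287.
Code 3287 maps back to 0 + 3287×0.0005 V = 1.6435 V.
Error = 1.6437 − 1.6435 = 0.0002 V = 0.200 mV.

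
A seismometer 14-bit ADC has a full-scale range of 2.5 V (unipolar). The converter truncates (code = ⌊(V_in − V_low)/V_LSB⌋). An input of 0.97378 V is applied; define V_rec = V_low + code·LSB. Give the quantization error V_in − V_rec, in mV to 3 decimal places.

Step size: 2.5 V ÷ 2^14 = 152.59 µV.
(0.97378 − 0)/0.000152588 = 6381.7646; ⌊·⌋ gives code 6381.
V_rec = 0 + 6381·0.000152588 = 0.97366333 V.
Difference: 0.00011667 V → 0.117 mV.

0.117 mV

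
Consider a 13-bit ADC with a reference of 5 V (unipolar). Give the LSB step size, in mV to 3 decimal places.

Full-scale span = 5 V.
LSB = 5 / 2^13 = 5 / 8192 = 0.000610352 V = 0.610 mV.

0.610 mV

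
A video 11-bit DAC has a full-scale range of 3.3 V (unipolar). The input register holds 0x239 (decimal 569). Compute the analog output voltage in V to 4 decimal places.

LSB = 3.3 V / 2^11 = 1.611 mV.
Code 0x239 = 569 decimal.
V_out = 0 + 569 × 0.00161133 V = 0.916846 V.

0.9168 V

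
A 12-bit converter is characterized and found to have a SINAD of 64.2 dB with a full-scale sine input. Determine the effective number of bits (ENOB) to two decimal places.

10.37 bits

ENOB = (SINAD − 1.76) / 6.02 = (64.2 − 1.76)/6.02 = 10.372.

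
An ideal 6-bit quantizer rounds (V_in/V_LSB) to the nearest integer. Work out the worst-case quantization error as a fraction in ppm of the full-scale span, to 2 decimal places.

7812.50 ppm

Rounding → worst-case error = ½ LSB = V_FS/2^7, so 1e+06/128 = 7812.5 ppm of full scale.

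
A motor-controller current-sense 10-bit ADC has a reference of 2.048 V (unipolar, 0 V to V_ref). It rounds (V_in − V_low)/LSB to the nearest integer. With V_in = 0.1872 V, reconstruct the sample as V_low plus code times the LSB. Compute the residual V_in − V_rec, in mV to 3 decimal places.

-0.800 mV

LSB = 2.048/2^10 = 2.000 mV.
Scaled input = 93.6000 LSBs, so code = 94.
V_rec = 0 + 94·0.002 = 0.188 V.
Error = 0.1872 − 0.188 = -0.0008 V = -0.800 mV.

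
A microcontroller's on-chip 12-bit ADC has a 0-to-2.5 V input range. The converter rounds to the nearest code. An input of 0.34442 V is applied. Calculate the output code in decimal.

code 564

With 4096 levels over 2.5 V, one step is 0.610 mV.
(0.34442 − 0) / 0.000610352 = 564.298 LSBs.
So the output code is 564.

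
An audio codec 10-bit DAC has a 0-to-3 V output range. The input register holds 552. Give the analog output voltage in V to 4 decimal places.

LSB = 3 V / 2^10 = 2.930 mV.
V_out = 0 + 552 × 0.00292969 V = 1.61719 V.

1.6172 V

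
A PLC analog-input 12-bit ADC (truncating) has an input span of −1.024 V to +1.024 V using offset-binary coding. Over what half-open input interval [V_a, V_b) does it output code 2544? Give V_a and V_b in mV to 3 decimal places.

[248.000 mV, 248.500 mV)

LSB = 2.048/2^12 = 0.500 mV.
V_a = V_low + 2544·LSB = 0.248 V; V_b = V_low + 2545·LSB = 0.2485 V.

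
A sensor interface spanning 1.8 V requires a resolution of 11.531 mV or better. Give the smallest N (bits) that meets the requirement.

Number of steps required ≥ 1.8 V / 11.531 mV = 156.10.
Need 2^N ≥ 156.10; 2^7 = 128, 2^8 = 256.
Minimum N = 8.

8 bits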